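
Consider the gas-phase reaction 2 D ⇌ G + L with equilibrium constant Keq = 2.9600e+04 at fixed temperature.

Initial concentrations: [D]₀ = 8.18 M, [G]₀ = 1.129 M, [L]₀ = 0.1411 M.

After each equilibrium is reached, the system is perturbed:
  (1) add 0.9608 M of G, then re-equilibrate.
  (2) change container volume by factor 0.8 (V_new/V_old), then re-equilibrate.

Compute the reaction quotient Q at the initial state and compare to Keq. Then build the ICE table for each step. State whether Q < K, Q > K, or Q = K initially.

Q₀ = 0.002381; Q < K (proceeds forward)

Q₀ = 0.002381 vs Keq = 2.9600e+04 ⇒ Q<K, forward
Step 1:
                   D          G          L
  Initial       8.18      1.129     0.1411
  Change      -8.153      4.076      4.076
  Equil      0.02723      5.205      4.217
  solve Keq expr → x = 4.076; check Q = 2.9600e+04
Then add 0.9608 M of G.
Step 2:
                   D          G          L
  Initial    0.02723      6.166      4.217
  Change      0.0024    -0.0012    -0.0012
  Equil      0.02963      6.165      4.216
  solve Keq expr → x = -0.0012; check Q = 2.9600e+04
Then change container volume by factor 0.8 (V_new/V_old).
Step 3:
                   D          G          L
  Initial    0.03704      7.706       5.27
  Change           0          0          0
  Equil      0.03704      7.706       5.27
  solve Keq expr → x = 0; check Q = 2.9600e+04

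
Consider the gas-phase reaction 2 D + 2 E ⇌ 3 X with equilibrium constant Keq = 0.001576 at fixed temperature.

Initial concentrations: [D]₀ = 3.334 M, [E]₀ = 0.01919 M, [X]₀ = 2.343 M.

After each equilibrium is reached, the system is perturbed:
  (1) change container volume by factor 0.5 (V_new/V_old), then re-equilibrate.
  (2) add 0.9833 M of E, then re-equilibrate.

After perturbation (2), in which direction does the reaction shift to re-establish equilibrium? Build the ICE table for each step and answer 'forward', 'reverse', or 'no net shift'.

Direction: forward

Q₀ = 3142 vs Keq = 0.001576 ⇒ Q>K, reverse
Step 1:
                   D          E          X
  I            3.334    0.01919      2.343
  C            1.302      1.302     -1.953
  E            4.636      1.321     0.3896
  solve Keq expr → x = -0.6511; check Q = 0.001576
Then change container volume by factor 0.5 (V_new/V_old).
Step 2:
                   D          E          X
  I            9.272      2.643     0.7793
  C          -0.1114    -0.1114     0.1671
  E            9.161      2.531     0.9464
  solve Keq expr → x = 0.0557; check Q = 0.001576
Then add 0.9833 M of E.
Step 3:
                   D          E          X
  I            9.161      3.515     0.9464
  C           -0.128     -0.128      0.192
  E            9.033      3.387      1.138
  solve Keq expr → x = 0.06399; check Q = 0.001576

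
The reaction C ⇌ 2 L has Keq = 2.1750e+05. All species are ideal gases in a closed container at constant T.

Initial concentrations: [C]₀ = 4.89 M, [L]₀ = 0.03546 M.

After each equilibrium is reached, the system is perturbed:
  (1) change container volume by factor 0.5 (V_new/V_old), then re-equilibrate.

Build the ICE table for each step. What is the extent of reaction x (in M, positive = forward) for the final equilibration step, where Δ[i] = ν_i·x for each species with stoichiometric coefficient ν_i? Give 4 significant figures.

x = -8.8544e-04 M

Q₀ = 2.5714e-04 vs Keq = 2.1750e+05 ⇒ Q<K, forward
Step 1:
                  C         L
  Initial      4.89   0.03546
  Change      -4.89     9.779
  Equil   4.4288e-04     9.815
  solve Keq expr → x = 4.89; check Q = 2.1750e+05
Then change container volume by factor 0.5 (V_new/V_old).
Step 2:
                  C         L
  Initial 8.8576e-04     19.63
  Change  8.8544e-04 -0.001771
  Equil    0.001771     19.63
  solve Keq expr → x = -8.8544e-04; check Q = 2.1750e+05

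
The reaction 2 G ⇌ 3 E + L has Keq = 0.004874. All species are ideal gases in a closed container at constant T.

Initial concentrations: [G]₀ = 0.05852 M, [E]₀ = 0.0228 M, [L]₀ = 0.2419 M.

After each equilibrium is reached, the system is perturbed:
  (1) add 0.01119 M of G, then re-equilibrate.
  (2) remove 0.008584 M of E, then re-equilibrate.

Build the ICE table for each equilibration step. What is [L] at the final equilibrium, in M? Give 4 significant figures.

[L]_eq = 0.2499 M

Q₀ = 8.3720e-04 vs Keq = 0.004874 ⇒ Q<K, forward
Step 1:
                   G          E          L
  I          0.05852     0.0228     0.2419
  C        -0.009084    0.01363   0.004542
  E          0.04944    0.03643     0.2464
  solve Keq expr → x = 0.004542; check Q = 0.004874
Then add 0.01119 M of G.
Step 2:
                   G          E          L
  I          0.06063    0.03643     0.2464
  C        -0.002668   0.004002   0.001334
  E          0.05796    0.04043     0.2478
  solve Keq expr → x = 0.001334; check Q = 0.004874
Then remove 0.008584 M of E.
Step 3:
                   G          E          L
  I          0.05796    0.03184     0.2478
  C        -0.004299   0.006449    0.00215
  E          0.05366    0.03829     0.2499
  solve Keq expr → x = 0.00215; check Q = 0.004874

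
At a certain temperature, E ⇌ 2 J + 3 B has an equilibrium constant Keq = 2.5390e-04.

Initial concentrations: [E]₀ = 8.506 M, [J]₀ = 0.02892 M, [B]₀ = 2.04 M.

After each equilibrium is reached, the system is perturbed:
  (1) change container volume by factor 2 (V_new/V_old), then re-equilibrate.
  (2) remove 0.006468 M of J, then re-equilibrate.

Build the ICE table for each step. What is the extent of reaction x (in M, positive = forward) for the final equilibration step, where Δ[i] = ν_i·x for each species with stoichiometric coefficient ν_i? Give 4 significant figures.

Q₀ = 8.3476e-04 vs Keq = 2.5390e-04 ⇒ Q>K, reverse
Step 1:
                  E         J         B
  init        8.506   0.02892      2.04
  Δ        0.006369  -0.01274  -0.01911
  eq          8.512   0.01618     2.021
  solve Keq expr → x = -0.006369; check Q = 2.5390e-04
Then change container volume by factor 2 (V_new/V_old).
Step 2:
                  E         J         B
  init        4.256  0.008091      1.01
  Δ        -0.01133   0.02267     0.034
  eq          4.245   0.03076     1.044
  solve Keq expr → x = 0.01133; check Q = 2.5390e-04
Then remove 0.006468 M of J.
Step 3:
                  E         J         B
  init        4.245   0.02429     1.044
  Δ        -0.00303   0.00606   0.00909
  eq          4.242   0.03035     1.054
  solve Keq expr → x = 0.00303; check Q = 2.5390e-04

x = 0.00303 M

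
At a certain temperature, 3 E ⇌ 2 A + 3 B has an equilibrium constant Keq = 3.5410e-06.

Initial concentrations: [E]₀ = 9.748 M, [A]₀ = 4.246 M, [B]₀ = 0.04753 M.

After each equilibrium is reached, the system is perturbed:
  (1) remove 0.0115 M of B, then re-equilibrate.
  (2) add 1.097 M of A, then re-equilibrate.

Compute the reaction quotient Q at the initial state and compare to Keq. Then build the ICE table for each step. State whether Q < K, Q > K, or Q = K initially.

Q₀ = 2.0899e-06; Q < K (proceeds forward)

Q₀ = 2.0899e-06 vs Keq = 3.5410e-06 ⇒ Q<K, forward
Step 1:
                  E         A         B
  Initial     9.748     4.246   0.04753
  Change  -0.009028  0.006018  0.009028
  Equil       9.739     4.252   0.05656
  solve Keq expr → x = 0.003009; check Q = 3.5410e-06
Then remove 0.0115 M of B.
Step 2:
                  E         A         B
  Initial     9.739     4.252   0.04506
  Change   -0.01137  0.007578   0.01137
  Equil       9.728      4.26   0.05642
  solve Keq expr → x = 0.003789; check Q = 3.5410e-06
Then add 1.097 M of A.
Step 3:
                  E         A         B
  Initial     9.728     5.357   0.05642
  Change   0.007922 -0.005282 -0.007922
  Equil       9.736     5.351    0.0485
  solve Keq expr → x = -0.002641; check Q = 3.5410e-06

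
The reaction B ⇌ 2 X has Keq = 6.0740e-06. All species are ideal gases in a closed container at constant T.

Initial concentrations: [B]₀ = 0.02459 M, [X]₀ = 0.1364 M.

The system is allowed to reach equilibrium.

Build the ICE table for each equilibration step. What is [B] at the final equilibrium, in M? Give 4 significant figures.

[B]_eq = 0.09242 M

Q₀ = 0.7566 vs Keq = 6.0740e-06 ⇒ Q>K, reverse
Step 1:
                  B         X
  I         0.02459    0.1364
  C         0.06783   -0.1357
  E         0.09242 7.4922e-04
  solve Keq expr → x = -0.06783; check Q = 6.0740e-06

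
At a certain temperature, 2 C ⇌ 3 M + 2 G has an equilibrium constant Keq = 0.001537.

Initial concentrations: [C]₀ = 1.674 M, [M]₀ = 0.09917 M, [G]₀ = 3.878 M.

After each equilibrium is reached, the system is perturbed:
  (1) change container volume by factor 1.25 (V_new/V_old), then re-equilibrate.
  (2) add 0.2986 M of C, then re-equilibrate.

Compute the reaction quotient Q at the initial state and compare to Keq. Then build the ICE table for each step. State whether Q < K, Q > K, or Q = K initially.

Q₀ = 0.005234; Q > K (proceeds reverse)

Q₀ = 0.005234 vs Keq = 0.001537 ⇒ Q>K, reverse
Step 1:
                  C         M         G
  Initial     1.674   0.09917     3.878
  Change    0.02163  -0.03244  -0.02163
  Equil       1.696   0.06673     3.856
  solve Keq expr → x = -0.01081; check Q = 0.001537
Then change container volume by factor 1.25 (V_new/V_old).
Step 2:
                  C         M         G
  Initial     1.357   0.05338     3.085
  Change  -0.008626   0.01294  0.008626
  Equil       1.348   0.06632     3.094
  solve Keq expr → x = 0.004313; check Q = 0.001537
Then add 0.2986 M of C.
Step 3:
                  C         M         G
  Initial     1.646   0.06632     3.094
  Change  -0.006119  0.009178  0.006119
  Equil        1.64    0.0755       3.1
  solve Keq expr → x = 0.003059; check Q = 0.001537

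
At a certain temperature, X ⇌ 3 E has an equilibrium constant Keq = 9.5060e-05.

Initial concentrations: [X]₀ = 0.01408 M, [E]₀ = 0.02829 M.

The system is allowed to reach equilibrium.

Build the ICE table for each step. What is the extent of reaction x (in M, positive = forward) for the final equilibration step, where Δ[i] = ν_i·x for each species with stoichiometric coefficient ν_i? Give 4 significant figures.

Q₀ = 0.001608 vs Keq = 9.5060e-05 ⇒ Q>K, reverse
Step 1:
                   X          E
  Initial    0.01408    0.02829
  Change    0.005341   -0.01602
  Equil      0.01942    0.01227
  solve Keq expr → x = -0.005341; check Q = 9.5060e-05

x = -0.005341 M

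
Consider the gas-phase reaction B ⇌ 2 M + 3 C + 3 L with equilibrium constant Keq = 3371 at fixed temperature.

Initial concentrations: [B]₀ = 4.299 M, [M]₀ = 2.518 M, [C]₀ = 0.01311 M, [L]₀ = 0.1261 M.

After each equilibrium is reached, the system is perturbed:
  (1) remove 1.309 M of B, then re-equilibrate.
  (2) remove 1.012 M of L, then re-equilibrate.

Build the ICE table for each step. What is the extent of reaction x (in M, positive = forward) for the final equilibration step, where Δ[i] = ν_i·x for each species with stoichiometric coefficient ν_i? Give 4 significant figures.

x = 0.1503 M

Q₀ = 6.6634e-09 vs Keq = 3371 ⇒ Q<K, forward
Step 1:
                   B          M          C          L
  init         4.299      2.518    0.01311     0.1261
  Δ          -0.9409      1.882      2.823      2.823
  eq           3.358        4.4      2.836      2.949
  solve Keq expr → x = 0.9409; check Q = 3371
Then remove 1.309 M of B.
Step 2:
                   B          M          C          L
  init         2.049        4.4      2.836      2.949
  Δ          0.06299     -0.126     -0.189     -0.189
  eq           2.112      4.274      2.647       2.76
  solve Keq expr → x = -0.06299; check Q = 3371
Then remove 1.012 M of L.
Step 3:
                   B          M          C          L
  init         2.112      4.274      2.647      1.748
  Δ          -0.1503     0.3006      0.451      0.451
  eq           1.962      4.574      3.098      2.199
  solve Keq expr → x = 0.1503; check Q = 3371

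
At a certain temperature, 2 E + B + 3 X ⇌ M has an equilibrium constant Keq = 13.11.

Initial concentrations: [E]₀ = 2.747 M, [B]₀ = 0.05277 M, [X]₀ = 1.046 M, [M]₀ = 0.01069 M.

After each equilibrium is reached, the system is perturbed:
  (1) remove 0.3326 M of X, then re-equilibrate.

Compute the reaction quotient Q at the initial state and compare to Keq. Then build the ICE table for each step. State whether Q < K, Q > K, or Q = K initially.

Q₀ = 0.02346; Q < K (proceeds forward)

Q₀ = 0.02346 vs Keq = 13.11 ⇒ Q<K, forward
Step 1:
                   E          B          X          M
  Initial      2.747    0.05277      1.046    0.01069
  Change     -0.1036    -0.0518    -0.1554     0.0518
  Equil        2.643 9.6579e-04     0.8906    0.06249
  solve Keq expr → x = 0.0518; check Q = 13.11
Then remove 0.3326 M of X.
Step 2:
                   E          B          X          M
  Initial      2.643 9.6579e-04      0.558    0.06249
  Change    0.005253   0.002627    0.00788  -0.002627
  Equil        2.649   0.003592     0.5659    0.05987
  solve Keq expr → x = -0.002627; check Q = 13.11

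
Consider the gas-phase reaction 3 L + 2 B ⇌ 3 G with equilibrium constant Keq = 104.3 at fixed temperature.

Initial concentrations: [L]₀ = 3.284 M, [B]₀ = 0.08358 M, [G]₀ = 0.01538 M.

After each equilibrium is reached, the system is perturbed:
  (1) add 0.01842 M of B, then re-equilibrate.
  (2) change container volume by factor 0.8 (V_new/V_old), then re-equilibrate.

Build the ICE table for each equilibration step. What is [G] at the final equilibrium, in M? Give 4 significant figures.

[G]_eq = 0.2087 M

Q₀ = 1.4705e-05 vs Keq = 104.3 ⇒ Q<K, forward
Step 1:
                   L          B          G
  init         3.284    0.08358    0.01538
  Δ           -0.124   -0.08267      0.124
  eq            3.16 9.0714e-04     0.1394
  solve Keq expr → x = 0.04134; check Q = 104.3
Then add 0.01842 M of B.
Step 2:
                   L          B          G
  init          3.16    0.01933     0.1394
  Δ         -0.02719   -0.01813    0.02719
  eq           3.133   0.001201     0.1666
  solve Keq expr → x = 0.009063; check Q = 104.3
Then change container volume by factor 0.8 (V_new/V_old).
Step 3:
                   L          B          G
  init         3.916   0.001501     0.2082
  Δ       -4.4414e-04 -2.9610e-04 4.4414e-04
  eq           3.916   0.001205     0.2087
  solve Keq expr → x = 1.4805e-04; check Q = 104.3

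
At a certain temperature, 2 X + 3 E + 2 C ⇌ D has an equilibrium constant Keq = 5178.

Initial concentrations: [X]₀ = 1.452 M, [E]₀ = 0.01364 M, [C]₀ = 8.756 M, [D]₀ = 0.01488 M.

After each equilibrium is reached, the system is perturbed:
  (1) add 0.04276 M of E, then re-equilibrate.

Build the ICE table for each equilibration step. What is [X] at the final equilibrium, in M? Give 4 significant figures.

[X]_eq = 1.417 M

Q₀ = 36.28 vs Keq = 5178 ⇒ Q<K, forward
Step 1:
                    X           E           C           D
  init          1.452     0.01364       8.756     0.01488
  Δ         -0.007216    -0.01082   -0.007216    0.003608
  eq            1.445    0.002817       8.749     0.01849
  solve Keq expr → x = 0.003608; check Q = 5178
Then add 0.04276 M of E.
Step 2:
                    X           E           C           D
  init          1.445     0.04558       8.749     0.01849
  Δ          -0.02808    -0.04212    -0.02808     0.01404
  eq            1.417    0.003453       8.721     0.03253
  solve Keq expr → x = 0.01404; check Q = 5178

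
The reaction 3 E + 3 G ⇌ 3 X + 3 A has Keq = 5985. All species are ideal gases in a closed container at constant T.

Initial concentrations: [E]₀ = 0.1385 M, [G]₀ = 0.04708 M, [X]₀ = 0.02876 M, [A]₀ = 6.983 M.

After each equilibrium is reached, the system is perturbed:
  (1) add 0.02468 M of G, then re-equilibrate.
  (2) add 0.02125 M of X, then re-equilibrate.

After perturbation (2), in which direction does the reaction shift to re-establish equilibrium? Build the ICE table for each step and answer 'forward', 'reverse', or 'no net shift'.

Q₀ = 2.9217e+04 vs Keq = 5985 ⇒ Q>K, reverse
Step 1:
                  E         G         X         A
  I          0.1385   0.04708   0.02876     6.983
  C         0.00784   0.00784  -0.00784  -0.00784
  E          0.1463   0.05492   0.02092     6.975
  solve Keq expr → x = -0.002613; check Q = 5985
Then add 0.02468 M of G.
Step 2:
                  E         G         X         A
  I          0.1463    0.0796   0.02092     6.975
  C       -0.005963 -0.005963  0.005963  0.005963
  E          0.1404   0.07364   0.02688     6.981
  solve Keq expr → x = 0.001988; check Q = 5985
Then add 0.02125 M of X.
Step 3:
                  E         G         X         A
  I          0.1404   0.07364   0.04813     6.981
  C         0.01331   0.01331  -0.01331  -0.01331
  E          0.1537   0.08695   0.03482     6.968
  solve Keq expr → x = -0.004438; check Q = 5985

Direction: reverse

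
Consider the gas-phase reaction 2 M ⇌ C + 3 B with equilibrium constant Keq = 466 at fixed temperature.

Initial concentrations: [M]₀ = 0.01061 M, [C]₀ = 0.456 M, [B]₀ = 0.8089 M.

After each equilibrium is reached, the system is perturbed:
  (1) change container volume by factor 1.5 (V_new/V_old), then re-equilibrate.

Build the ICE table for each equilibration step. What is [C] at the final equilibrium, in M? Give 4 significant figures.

Q₀ = 2144 vs Keq = 466 ⇒ Q>K, reverse
Step 1:
                    M           C           B
  init        0.01061       0.456      0.8089
  Δ            0.0113    -0.00565    -0.01695
  eq          0.02191      0.4504       0.792
  solve Keq expr → x = -0.00565; check Q = 466
Then change container volume by factor 1.5 (V_new/V_old).
Step 2:
                    M           C           B
  init        0.01461      0.3002       0.528
  Δ         -0.004637    0.002319    0.006956
  eq         0.009969      0.3026      0.5349
  solve Keq expr → x = 0.002319; check Q = 466

[C]_eq = 0.3026 M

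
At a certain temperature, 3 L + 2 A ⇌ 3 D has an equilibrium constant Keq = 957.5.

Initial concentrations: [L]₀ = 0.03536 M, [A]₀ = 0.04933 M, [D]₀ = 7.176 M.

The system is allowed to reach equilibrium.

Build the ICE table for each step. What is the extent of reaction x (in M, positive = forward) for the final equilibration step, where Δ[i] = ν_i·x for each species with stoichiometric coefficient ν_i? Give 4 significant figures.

x = -0.2836 M

Q₀ = 3.4347e+09 vs Keq = 957.5 ⇒ Q>K, reverse
Step 1:
                    L           A           D
  init        0.03536     0.04933       7.176
  Δ            0.8507      0.5671     -0.8507
  eq            0.886      0.6164       6.325
  solve Keq expr → x = -0.2836; check Q = 957.5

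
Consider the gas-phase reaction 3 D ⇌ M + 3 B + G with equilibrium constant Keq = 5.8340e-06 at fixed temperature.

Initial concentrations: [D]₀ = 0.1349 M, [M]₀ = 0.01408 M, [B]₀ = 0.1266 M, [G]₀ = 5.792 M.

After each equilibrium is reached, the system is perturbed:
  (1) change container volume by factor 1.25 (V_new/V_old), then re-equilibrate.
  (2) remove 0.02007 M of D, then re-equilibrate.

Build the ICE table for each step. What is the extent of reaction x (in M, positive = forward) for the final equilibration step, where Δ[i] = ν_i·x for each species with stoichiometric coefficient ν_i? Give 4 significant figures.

Q₀ = 0.06741 vs Keq = 5.8340e-06 ⇒ Q>K, reverse
Step 1:
                   D          M          B          G
  Initial     0.1349    0.01408     0.1266      5.792
  Change     0.04221   -0.01407   -0.04221   -0.01407
  Equil       0.1771 9.3346e-06    0.08439      5.778
  solve Keq expr → x = -0.01407; check Q = 5.8340e-06
Then change container volume by factor 1.25 (V_new/V_old).
Step 2:
                   D          M          B          G
  Initial     0.1417 7.4677e-06    0.06751      4.622
  Change  -1.2573e-05 4.1909e-06 1.2573e-05 4.1909e-06
  Equil       0.1417 1.1659e-05    0.06752      4.622
  solve Keq expr → x = 4.1909e-06; check Q = 5.8340e-06
Then remove 0.02007 M of D.
Step 3:
                   D          M          B          G
  Initial     0.1216 1.1659e-05    0.06752      4.622
  Change  1.2838e-05 -4.2794e-06 -1.2838e-05 -4.2794e-06
  Equil       0.1216 7.3792e-06    0.06751      4.622
  solve Keq expr → x = -4.2794e-06; check Q = 5.8340e-06

x = -4.2794e-06 M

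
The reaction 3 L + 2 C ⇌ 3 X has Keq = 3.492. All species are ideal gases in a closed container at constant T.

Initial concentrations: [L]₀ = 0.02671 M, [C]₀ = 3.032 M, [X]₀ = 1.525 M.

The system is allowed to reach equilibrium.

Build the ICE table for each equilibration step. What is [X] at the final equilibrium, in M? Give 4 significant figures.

Q₀ = 2.0246e+04 vs Keq = 3.492 ⇒ Q>K, reverse
Step 1:
                   L          C          X
  Initial    0.02671      3.032      1.525
  Change      0.3316     0.2211    -0.3316
  Equil       0.3583      3.253      1.193
  solve Keq expr → x = -0.1105; check Q = 3.492

[X]_eq = 1.193 M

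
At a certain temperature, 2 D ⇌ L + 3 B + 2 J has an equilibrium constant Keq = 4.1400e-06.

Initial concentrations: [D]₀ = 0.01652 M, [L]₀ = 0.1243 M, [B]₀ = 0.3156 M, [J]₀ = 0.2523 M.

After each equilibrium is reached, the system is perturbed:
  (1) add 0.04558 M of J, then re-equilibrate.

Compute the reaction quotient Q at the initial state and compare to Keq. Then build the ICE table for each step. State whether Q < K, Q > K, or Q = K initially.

Q₀ = 0.9114; Q > K (proceeds reverse)

Q₀ = 0.9114 vs Keq = 4.1400e-06 ⇒ Q>K, reverse
Step 1:
                  D         L         B         J
  init      0.01652    0.1243    0.3156    0.2523
  Δ          0.1622  -0.08111   -0.2433   -0.1622
  eq         0.1787   0.04319   0.07227   0.09008
  solve Keq expr → x = -0.08111; check Q = 4.1400e-06
Then add 0.04558 M of J.
Step 2:
                  D         L         B         J
  init       0.1787   0.04319   0.07227    0.1357
  Δ        0.007717 -0.003858  -0.01158 -0.007717
  eq         0.1865   0.03933   0.06069    0.1279
  solve Keq expr → x = -0.003858; check Q = 4.1400e-06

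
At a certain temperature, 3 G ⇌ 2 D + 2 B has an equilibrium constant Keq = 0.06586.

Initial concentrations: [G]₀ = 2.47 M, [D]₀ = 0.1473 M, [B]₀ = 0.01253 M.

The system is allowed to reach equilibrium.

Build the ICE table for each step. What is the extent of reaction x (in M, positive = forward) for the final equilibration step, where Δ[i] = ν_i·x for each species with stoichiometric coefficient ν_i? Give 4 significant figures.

x = 0.3112 M

Q₀ = 2.2606e-07 vs Keq = 0.06586 ⇒ Q<K, forward
Step 1:
                    G           D           B
  init           2.47      0.1473     0.01253
  Δ           -0.9336      0.6224      0.6224
  eq            1.536      0.7697      0.6349
  solve Keq expr → x = 0.3112; check Q = 0.06586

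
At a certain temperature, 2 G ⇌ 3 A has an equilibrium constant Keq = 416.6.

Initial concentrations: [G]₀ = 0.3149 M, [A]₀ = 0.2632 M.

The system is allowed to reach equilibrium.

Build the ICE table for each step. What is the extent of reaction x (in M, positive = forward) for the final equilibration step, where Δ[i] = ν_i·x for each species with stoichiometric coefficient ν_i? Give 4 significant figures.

Q₀ = 0.1839 vs Keq = 416.6 ⇒ Q<K, forward
Step 1:
                   G          A
  I           0.3149     0.2632
  C          -0.2866     0.4299
  E          0.02827     0.6931
  solve Keq expr → x = 0.1433; check Q = 416.6

x = 0.1433 M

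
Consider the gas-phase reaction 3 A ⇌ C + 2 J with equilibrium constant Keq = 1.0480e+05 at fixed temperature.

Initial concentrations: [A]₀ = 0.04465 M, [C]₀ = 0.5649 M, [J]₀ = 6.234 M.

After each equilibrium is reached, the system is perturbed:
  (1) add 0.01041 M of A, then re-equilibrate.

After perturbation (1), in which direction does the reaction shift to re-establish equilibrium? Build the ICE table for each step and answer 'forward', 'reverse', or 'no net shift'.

Q₀ = 2.4663e+05 vs Keq = 1.0480e+05 ⇒ Q>K, reverse
Step 1:
                   A          C          J
  I          0.04465     0.5649      6.234
  C          0.01451  -0.004836  -0.009673
  E          0.05916     0.5601      6.224
  solve Keq expr → x = -0.004836; check Q = 1.0480e+05
Then add 0.01041 M of A.
Step 2:
                   A          C          J
  I          0.06957     0.5601      6.224
  C         -0.01025   0.003416   0.006831
  E          0.05932     0.5635      6.231
  solve Keq expr → x = 0.003416; check Q = 1.0480e+05

Direction: forward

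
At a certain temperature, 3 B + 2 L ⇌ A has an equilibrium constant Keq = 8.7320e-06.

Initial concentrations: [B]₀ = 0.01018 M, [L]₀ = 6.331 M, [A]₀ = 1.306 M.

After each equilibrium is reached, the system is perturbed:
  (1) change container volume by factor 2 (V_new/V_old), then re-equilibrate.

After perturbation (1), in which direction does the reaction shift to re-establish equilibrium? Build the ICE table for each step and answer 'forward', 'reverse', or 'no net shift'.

Q₀ = 3.0886e+04 vs Keq = 8.7320e-06 ⇒ Q>K, reverse
Step 1:
                  B         L         A
  init      0.01018     6.331     1.306
  Δ           3.804     2.536    -1.268
  eq          3.814     8.867   0.03809
  solve Keq expr → x = -1.268; check Q = 8.7320e-06
Then change container volume by factor 2 (V_new/V_old).
Step 2:
                  B         L         A
  init        1.907     4.433   0.01904
  Δ         0.05319   0.03546  -0.01773
  eq           1.96     4.469  0.001313
  solve Keq expr → x = -0.01773; check Q = 8.7320e-06

Direction: reverse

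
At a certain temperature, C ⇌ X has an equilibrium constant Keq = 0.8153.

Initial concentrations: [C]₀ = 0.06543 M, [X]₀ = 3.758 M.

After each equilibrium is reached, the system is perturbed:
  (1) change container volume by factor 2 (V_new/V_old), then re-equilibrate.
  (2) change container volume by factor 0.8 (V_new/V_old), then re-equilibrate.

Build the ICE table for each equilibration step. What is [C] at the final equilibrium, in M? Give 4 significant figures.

[C]_eq = 1.316 M

Q₀ = 57.44 vs Keq = 0.8153 ⇒ Q>K, reverse
Step 1:
                    C           X
  Initial     0.06543       3.758
  Change        2.041      -2.041
  Equil         2.106       1.717
  solve Keq expr → x = -2.041; check Q = 0.8153
Then change container volume by factor 2 (V_new/V_old).
Step 2:
                    C           X
  Initial       1.053      0.8586
  Change            0           0
  Equil         1.053      0.8586
  solve Keq expr → x = 0; check Q = 0.8153
Then change container volume by factor 0.8 (V_new/V_old).
Step 3:
                    C           X
  Initial       1.316       1.073
  Change            0           0
  Equil         1.316       1.073
  solve Keq expr → x = 0; check Q = 0.8153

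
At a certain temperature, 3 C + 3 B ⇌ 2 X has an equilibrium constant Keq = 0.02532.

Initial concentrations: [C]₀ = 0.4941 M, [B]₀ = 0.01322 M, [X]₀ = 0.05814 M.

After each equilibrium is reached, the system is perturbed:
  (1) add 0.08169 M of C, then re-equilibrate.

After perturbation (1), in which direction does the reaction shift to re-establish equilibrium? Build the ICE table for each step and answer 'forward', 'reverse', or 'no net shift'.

Q₀ = 1.2129e+04 vs Keq = 0.02532 ⇒ Q>K, reverse
Step 1:
                    C           B           X
  Initial      0.4941     0.01322     0.05814
  Change      0.08403     0.08403    -0.05602
  Equil        0.5781     0.09725    0.002121
  solve Keq expr → x = -0.02801; check Q = 0.02532
Then add 0.08169 M of C.
Step 2:
                    C           B           X
  Initial      0.6598     0.09725    0.002121
  Change  -6.5298e-04 -6.5298e-04  4.3532e-04
  Equil        0.6592      0.0966    0.002557
  solve Keq expr → x = 2.1766e-04; check Q = 0.02532

Direction: forward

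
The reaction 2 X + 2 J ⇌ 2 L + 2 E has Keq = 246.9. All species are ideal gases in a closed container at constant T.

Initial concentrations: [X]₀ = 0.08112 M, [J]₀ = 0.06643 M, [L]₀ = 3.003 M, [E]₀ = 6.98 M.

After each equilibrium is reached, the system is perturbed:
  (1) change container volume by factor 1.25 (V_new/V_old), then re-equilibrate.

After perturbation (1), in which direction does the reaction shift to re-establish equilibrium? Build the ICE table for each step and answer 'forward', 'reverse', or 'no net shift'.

Direction: no net shift

Q₀ = 1.5130e+07 vs Keq = 246.9 ⇒ Q>K, reverse
Step 1:
                   X          J          L          E
  init       0.08112    0.06643      3.003       6.98
  Δ           0.8444     0.8444    -0.8444    -0.8444
  eq          0.9255     0.9108      2.159      6.136
  solve Keq expr → x = -0.4222; check Q = 246.9
Then change container volume by factor 1.25 (V_new/V_old).
Step 2:
                   X          J          L          E
  init        0.7404     0.7286      1.727      4.909
  Δ                0          0          0          0
  eq          0.7404     0.7286      1.727      4.909
  solve Keq expr → x = 0; check Q = 246.9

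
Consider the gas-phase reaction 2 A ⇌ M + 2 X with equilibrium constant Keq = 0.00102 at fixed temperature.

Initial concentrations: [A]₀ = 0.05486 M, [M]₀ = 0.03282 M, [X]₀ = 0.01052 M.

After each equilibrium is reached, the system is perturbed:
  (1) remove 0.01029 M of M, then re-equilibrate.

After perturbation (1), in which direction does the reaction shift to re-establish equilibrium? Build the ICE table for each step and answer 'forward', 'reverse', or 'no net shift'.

Q₀ = 0.001207 vs Keq = 0.00102 ⇒ Q>K, reverse
Step 1:
                    A           M           X
  init        0.05486     0.03282     0.01052
  Δ        6.7814e-04 -3.3907e-04 -6.7814e-04
  eq          0.05554     0.03248    0.009842
  solve Keq expr → x = -3.3907e-04; check Q = 0.00102
Then remove 0.01029 M of M.
Step 2:
                    A           M           X
  init        0.05554     0.02219    0.009842
  Δ         -0.001539  7.6971e-04    0.001539
  eq            0.054     0.02296     0.01138
  solve Keq expr → x = 7.6971e-04; check Q = 0.00102

Direction: forward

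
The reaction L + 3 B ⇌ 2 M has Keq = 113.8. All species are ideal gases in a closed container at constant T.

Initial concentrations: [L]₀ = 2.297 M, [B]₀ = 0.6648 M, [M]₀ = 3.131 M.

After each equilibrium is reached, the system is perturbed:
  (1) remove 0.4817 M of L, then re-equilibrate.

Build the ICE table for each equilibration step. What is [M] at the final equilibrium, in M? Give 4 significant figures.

[M]_eq = 3.319 M

Q₀ = 14.53 vs Keq = 113.8 ⇒ Q<K, forward
Step 1:
                   L          B          M
  I            2.297     0.6648      3.131
  C          -0.1034    -0.3101     0.2067
  E            2.194     0.3547      3.338
  solve Keq expr → x = 0.1034; check Q = 113.8
Then remove 0.4817 M of L.
Step 2:
                   L          B          M
  I            1.712     0.3547      3.338
  C         0.009466     0.0284   -0.01893
  E            1.721     0.3831      3.319
  solve Keq expr → x = -0.009466; check Q = 113.8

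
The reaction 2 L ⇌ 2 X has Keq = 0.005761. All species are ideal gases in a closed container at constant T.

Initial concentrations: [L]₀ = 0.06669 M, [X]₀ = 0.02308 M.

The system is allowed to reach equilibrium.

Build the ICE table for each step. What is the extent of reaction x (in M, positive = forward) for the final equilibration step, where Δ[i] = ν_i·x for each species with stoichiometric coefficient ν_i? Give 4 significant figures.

Q₀ = 0.1198 vs Keq = 0.005761 ⇒ Q>K, reverse
Step 1:
                   L          X
  init       0.06669    0.02308
  Δ          0.01675   -0.01675
  eq         0.08344   0.006333
  solve Keq expr → x = -0.008374; check Q = 0.005761

x = -0.008374 M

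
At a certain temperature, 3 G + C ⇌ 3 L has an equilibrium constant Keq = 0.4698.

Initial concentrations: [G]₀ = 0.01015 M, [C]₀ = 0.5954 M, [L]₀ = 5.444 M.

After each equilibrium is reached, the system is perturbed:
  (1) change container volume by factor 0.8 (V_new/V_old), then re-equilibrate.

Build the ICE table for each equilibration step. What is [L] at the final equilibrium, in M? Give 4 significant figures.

Q₀ = 2.5915e+08 vs Keq = 0.4698 ⇒ Q>K, reverse
Step 1:
                    G           C           L
  Initial     0.01015      0.5954       5.444
  Change        2.861      0.9537      -2.861
  Equil         2.871       1.549       2.583
  solve Keq expr → x = -0.9537; check Q = 0.4698
Then change container volume by factor 0.8 (V_new/V_old).
Step 2:
                    G           C           L
  Initial       3.589       1.936       3.228
  Change      -0.1152    -0.03841      0.1152
  Equil         3.474       1.898       3.344
  solve Keq expr → x = 0.03841; check Q = 0.4698

[L]_eq = 3.344 M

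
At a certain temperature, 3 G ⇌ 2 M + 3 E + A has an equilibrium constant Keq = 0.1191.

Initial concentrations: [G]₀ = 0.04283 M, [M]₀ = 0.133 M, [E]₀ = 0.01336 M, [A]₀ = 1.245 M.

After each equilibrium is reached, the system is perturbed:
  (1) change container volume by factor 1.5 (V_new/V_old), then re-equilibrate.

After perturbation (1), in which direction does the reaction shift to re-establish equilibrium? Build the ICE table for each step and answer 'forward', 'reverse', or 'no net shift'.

Direction: forward

Q₀ = 6.6842e-04 vs Keq = 0.1191 ⇒ Q<K, forward
Step 1:
                    G           M           E           A
  Initial     0.04283       0.133     0.01336       1.245
  Change     -0.02152     0.01434     0.02152    0.007172
  Equil       0.02131      0.1473     0.03488       1.252
  solve Keq expr → x = 0.007172; check Q = 0.1191
Then change container volume by factor 1.5 (V_new/V_old).
Step 2:
                    G           M           E           A
  Initial     0.01421     0.09823     0.02325      0.8348
  Change     -0.00325    0.002166     0.00325    0.001083
  Equil       0.01096      0.1004      0.0265      0.8359
  solve Keq expr → x = 0.001083; check Q = 0.1191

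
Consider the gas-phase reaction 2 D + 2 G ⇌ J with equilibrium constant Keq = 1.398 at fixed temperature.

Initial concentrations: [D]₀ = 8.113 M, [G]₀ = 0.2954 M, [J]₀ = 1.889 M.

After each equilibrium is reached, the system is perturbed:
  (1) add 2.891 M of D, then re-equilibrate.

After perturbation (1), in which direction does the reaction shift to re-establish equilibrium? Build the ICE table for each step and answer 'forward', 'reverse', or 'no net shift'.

Q₀ = 0.3289 vs Keq = 1.398 ⇒ Q<K, forward
Step 1:
                  D         G         J
  Initial     8.113    0.2954     1.889
  Change    -0.1467   -0.1467   0.07334
  Equil       7.966    0.1487     1.962
  solve Keq expr → x = 0.07334; check Q = 1.398
Then add 2.891 M of D.
Step 2:
                  D         G         J
  Initial     10.86    0.1487     1.962
  Change   -0.03867  -0.03867   0.01934
  Equil       10.82      0.11     1.982
  solve Keq expr → x = 0.01934; check Q = 1.398

Direction: forward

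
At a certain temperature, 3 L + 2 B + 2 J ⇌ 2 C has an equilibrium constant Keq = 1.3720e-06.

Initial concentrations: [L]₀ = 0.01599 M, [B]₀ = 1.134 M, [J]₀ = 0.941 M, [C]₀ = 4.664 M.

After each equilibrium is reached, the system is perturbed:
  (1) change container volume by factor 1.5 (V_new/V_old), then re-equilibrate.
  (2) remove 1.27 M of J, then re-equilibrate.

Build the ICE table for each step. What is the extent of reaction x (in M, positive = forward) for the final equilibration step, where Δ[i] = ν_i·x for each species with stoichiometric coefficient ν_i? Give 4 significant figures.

x = -0.02328 M

Q₀ = 4.6727e+06 vs Keq = 1.3720e-06 ⇒ Q>K, reverse
Step 1:
                    L           B           J           C
  I           0.01599       1.134       0.941       4.664
  C              6.25       4.167       4.167      -4.167
  E             6.266       5.301       5.108      0.4974
  solve Keq expr → x = -2.083; check Q = 1.3720e-06
Then change container volume by factor 1.5 (V_new/V_old).
Step 2:
                    L           B           J           C
  I             4.177       3.534       3.405      0.3316
  C            0.2769      0.1846      0.1846     -0.1846
  E             4.454       3.718        3.59       0.147
  solve Keq expr → x = -0.09231; check Q = 1.3720e-06
Then remove 1.27 M of J.
Step 3:
                    L           B           J           C
  I             4.454       3.718        2.32       0.147
  C           0.06984     0.04656     0.04656    -0.04656
  E             4.524       3.765       2.366      0.1004
  solve Keq expr → x = -0.02328; check Q = 1.3720e-06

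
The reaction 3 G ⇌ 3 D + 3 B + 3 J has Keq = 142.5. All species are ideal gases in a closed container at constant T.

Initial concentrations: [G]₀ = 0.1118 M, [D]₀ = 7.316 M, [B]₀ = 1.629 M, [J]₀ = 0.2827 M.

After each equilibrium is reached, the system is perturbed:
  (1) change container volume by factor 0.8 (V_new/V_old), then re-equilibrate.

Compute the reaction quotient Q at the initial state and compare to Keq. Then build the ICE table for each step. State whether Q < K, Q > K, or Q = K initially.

Q₀ = 2.7368e+04; Q > K (proceeds reverse)

Q₀ = 2.7368e+04 vs Keq = 142.5 ⇒ Q>K, reverse
Step 1:
                    G           D           B           J
  Initial      0.1118       7.316       1.629      0.2827
  Change       0.1523     -0.1523     -0.1523     -0.1523
  Equil        0.2641       7.164       1.477      0.1304
  solve Keq expr → x = -0.05077; check Q = 142.5
Then change container volume by factor 0.8 (V_new/V_old).
Step 2:
                    G           D           B           J
  Initial      0.3301       8.955       1.846       0.163
  Change      0.04207    -0.04207    -0.04207    -0.04207
  Equil        0.3722       8.913       1.804      0.1209
  solve Keq expr → x = -0.01402; check Q = 142.5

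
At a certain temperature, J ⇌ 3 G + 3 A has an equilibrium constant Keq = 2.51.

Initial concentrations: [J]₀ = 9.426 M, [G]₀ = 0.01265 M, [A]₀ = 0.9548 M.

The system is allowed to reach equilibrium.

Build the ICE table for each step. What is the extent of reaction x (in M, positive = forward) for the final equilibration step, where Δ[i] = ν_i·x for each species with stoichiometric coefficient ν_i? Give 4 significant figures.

Q₀ = 1.8693e-07 vs Keq = 2.51 ⇒ Q<K, forward
Step 1:
                  J         G         A
  Initial     9.426   0.01265    0.9548
  Change    -0.4208     1.263     1.263
  Equil       9.005     1.275     2.217
  solve Keq expr → x = 0.4208; check Q = 2.51

x = 0.4208 M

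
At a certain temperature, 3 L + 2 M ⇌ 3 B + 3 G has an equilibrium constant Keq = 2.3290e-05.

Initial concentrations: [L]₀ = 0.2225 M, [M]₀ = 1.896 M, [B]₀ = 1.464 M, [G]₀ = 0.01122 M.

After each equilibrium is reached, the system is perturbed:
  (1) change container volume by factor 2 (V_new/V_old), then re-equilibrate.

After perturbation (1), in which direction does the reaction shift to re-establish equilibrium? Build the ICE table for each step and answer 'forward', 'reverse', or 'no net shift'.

Q₀ = 1.1193e-04 vs Keq = 2.3290e-05 ⇒ Q>K, reverse
Step 1:
                    L           M           B           G
  Initial      0.2225       1.896       1.464     0.01122
  Change     0.004412    0.002941   -0.004412   -0.004412
  Equil        0.2269       1.899        1.46    0.006808
  solve Keq expr → x = -0.001471; check Q = 2.3290e-05
Then change container volume by factor 2 (V_new/V_old).
Step 2:
                    L           M           B           G
  Initial      0.1135      0.9495      0.7298    0.003404
  Change  -8.4618e-04 -5.6412e-04  8.4618e-04  8.4618e-04
  Equil        0.1126      0.9489      0.7306     0.00425
  solve Keq expr → x = 2.8206e-04; check Q = 2.3290e-05

Direction: forward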